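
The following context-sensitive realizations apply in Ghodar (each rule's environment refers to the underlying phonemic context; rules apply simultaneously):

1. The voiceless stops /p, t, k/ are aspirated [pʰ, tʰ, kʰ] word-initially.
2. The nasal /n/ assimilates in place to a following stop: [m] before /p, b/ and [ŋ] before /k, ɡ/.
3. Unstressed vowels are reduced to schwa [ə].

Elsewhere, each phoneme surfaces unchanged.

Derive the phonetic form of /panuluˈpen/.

Rule 1 applies to /p/ (word-initial: word-initially) → [pʰ].
/a/ (between /p/ and /n/) occurs in an unstressed syllable → [ə] by rule 3.
/n/ — between /a/ and /u/; rule 2 does not apply here → [n].
Rule 3 applies to /u/ (between /n/ and /l/: in an unstressed syllable) → [ə].
/l/ (between /u/ and /u/) is unaffected → [l].
/u/ meets the environment for rule 3 (in an unstressed syllable) → [ə].
/p/ — between /u/ and /e/; rule 1 does not apply here → [p].
/e/ (between /p/ and /n/): rule 3 targets it, but not in an unstressed syllable → unchanged [e].
/n/ (word-final) fails the environment for rule 2, so it stays [n].

[pʰənələˈpen]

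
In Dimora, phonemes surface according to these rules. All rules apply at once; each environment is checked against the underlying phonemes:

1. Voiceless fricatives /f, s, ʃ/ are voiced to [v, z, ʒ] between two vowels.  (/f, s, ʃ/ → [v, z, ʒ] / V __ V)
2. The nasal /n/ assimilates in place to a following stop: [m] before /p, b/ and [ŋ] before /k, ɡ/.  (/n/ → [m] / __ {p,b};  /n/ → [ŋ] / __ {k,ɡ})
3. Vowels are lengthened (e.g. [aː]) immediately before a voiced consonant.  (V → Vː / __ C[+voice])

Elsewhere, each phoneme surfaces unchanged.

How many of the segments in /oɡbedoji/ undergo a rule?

Segments that undergo a rule: /o/ → [oː] (rule 3); /e/ → [eː] (rule 3); /o/ → [oː] (rule 3).
All other segments surface unchanged.

3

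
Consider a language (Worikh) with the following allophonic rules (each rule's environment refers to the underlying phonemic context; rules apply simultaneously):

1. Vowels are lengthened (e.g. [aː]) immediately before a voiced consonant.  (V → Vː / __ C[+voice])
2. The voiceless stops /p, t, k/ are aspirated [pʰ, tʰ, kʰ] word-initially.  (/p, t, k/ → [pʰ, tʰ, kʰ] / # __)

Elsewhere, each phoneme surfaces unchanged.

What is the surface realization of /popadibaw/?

[pʰopaːdiːbaːw]

/p/ — word-initial, word-initially — surfaces as [pʰ] (rule 2).
/o/ (between /p/ and /p/) is in the target of rule 1 but the environment (before a voiced consonant) is not met → [o].
/p/ (between /o/ and /a/) is in the target of rule 2 but the environment (word-initially) is not met → [p].
/a/ (between /p/ and /d/): before a voiced consonant, so rule 1 applies → [aː].
/i/ (between /d/ and /b/): before a voiced consonant, so rule 1 applies → [iː].
/a/ meets the environment for rule 1 (before a voiced consonant) → [aː].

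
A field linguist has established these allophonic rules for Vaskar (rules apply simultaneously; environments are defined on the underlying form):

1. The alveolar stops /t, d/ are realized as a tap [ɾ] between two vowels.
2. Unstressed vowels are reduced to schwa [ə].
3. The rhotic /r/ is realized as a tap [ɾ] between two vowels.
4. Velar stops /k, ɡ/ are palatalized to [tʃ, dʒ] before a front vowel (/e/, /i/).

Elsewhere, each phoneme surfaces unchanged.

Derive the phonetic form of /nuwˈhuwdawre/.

[nəwˈhuwdəwrə]

/n/ (word-initial): no rule targets it → [n].
/u/ meets the environment for rule 2 (in an unstressed syllable) → [ə].
/w/ (between /u/ and /h/): no rule targets it → [w].
/h/ stays [h].
/u/ (between /h/ and /w/) fails the environment for rule 2, so it stays [u].
/w/ (between /u/ and /d/): no rule targets it → [w].
/d/ (between /w/ and /a/): rule 1 targets it, but not between two vowels → unchanged [d].
/a/ (between /d/ and /w/): in an unstressed syllable, so rule 2 applies → [ə].
/w/ stays [w].
/r/ (between /w/ and /e/) is in the target of rule 3 but the environment (between two vowels) is not met → [r].
/e/ — word-final, in an unstressed syllable — surfaces as [ə] (rule 2).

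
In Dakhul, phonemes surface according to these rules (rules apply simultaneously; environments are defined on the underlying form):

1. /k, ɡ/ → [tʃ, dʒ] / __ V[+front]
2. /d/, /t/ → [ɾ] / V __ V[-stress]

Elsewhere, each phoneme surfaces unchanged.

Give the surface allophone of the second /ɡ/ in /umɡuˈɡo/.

/ɡ/ — between /u/ and /o/; rule 1 does not apply here → [ɡ].

[ɡ]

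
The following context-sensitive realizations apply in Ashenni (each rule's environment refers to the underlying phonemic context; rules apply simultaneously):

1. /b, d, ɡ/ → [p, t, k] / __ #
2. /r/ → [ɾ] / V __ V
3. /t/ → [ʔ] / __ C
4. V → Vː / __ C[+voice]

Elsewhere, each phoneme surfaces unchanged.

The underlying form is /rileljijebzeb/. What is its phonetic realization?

/r/ — word-initial; rule 2 does not apply here → [r].
/i/ (between /r/ and /l/) occurs before a voiced consonant → [iː] by rule 4.
/l/ (between /i/ and /e/): no rule targets it → [l].
/e/ (between /l/ and /l/) occurs before a voiced consonant → [eː] by rule 4.
/l/ (between /e/ and /j/): no rule targets it → [l].
/j/ — not in any rule's target class → [j].
/i/ (between /j/ and /j/) occurs before a voiced consonant → [iː] by rule 4.
/j/ (between /i/ and /e/) is unaffected → [j].
/e/ (between /j/ and /b/) occurs before a voiced consonant → [eː] by rule 4.
/b/ (between /e/ and /z/) fails the environment for rule 1, so it stays [b].
/z/ stays [z].
/e/ (between /z/ and /b/): before a voiced consonant, so rule 4 applies → [eː].
/b/ meets the environment for rule 1 (word-finally) → [p].

[riːleːljiːjeːbzeːp]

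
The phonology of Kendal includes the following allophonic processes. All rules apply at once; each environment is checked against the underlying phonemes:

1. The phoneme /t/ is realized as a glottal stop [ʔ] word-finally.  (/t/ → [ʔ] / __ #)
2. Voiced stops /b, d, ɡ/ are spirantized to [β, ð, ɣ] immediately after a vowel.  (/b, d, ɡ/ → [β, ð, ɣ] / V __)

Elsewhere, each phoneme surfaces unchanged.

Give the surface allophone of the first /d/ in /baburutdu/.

/d/ — between /t/ and /u/; rule 2 does not apply here → [d].

[d]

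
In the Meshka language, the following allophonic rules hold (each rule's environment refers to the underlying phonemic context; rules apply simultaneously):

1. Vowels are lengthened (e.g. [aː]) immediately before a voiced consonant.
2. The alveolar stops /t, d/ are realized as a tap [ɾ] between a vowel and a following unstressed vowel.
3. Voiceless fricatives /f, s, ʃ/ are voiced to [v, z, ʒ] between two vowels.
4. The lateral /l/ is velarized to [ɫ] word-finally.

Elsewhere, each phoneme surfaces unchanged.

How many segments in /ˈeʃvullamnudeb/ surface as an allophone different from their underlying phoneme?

5

Segments that undergo a rule: /u/ → [uː] (rule 1); /a/ → [aː] (rule 1); /u/ → [uː] (rule 1); /d/ → [ɾ] (rule 2); /e/ → [eː] (rule 1).
All other segments surface unchanged.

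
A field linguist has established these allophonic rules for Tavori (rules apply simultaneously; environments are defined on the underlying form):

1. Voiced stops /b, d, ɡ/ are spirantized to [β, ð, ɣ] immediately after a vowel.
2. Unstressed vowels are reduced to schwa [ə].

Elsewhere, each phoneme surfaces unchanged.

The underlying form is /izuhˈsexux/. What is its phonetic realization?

[əzəhˈsexəx]

Rule 2 applies to /i/ (word-initial: in an unstressed syllable) → [ə].
/z/ (between /i/ and /u/): no rule targets it → [z].
/u/ (between /z/ and /h/): in an unstressed syllable, so rule 2 applies → [ə].
/h/ stays [h].
/s/ — not in any rule's target class → [s].
/e/ (between /s/ and /x/) fails the environment for rule 2, so it stays [e].
/x/ — not in any rule's target class → [x].
/u/ (between /x/ and /x/): in an unstressed syllable, so rule 2 applies → [ə].
/x/ (word-final): no rule targets it → [x].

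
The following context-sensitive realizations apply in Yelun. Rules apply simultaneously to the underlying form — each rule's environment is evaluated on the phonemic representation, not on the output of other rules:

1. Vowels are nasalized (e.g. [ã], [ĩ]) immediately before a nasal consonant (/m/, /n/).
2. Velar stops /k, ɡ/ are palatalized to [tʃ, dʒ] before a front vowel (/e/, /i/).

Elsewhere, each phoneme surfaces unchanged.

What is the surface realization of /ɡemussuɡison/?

[dʒẽmussudʒisõn]

/ɡ/ (word-initial): before a front vowel, so rule 2 applies → [dʒ].
Rule 1 applies to /e/ (between /ɡ/ and /m/: before a nasal consonant) → [ẽ].
/u/ (between /m/ and /s/): rule 1 targets it, but not before a nasal consonant → unchanged [u].
/u/ (between /s/ and /ɡ/): rule 1 targets it, but not before a nasal consonant → unchanged [u].
/ɡ/ (between /u/ and /i/): before a front vowel, so rule 2 applies → [dʒ].
/i/ — between /ɡ/ and /s/; rule 1 does not apply here → [i].
/o/ (between /s/ and /n/) occurs before a nasal consonant → [õ] by rule 1.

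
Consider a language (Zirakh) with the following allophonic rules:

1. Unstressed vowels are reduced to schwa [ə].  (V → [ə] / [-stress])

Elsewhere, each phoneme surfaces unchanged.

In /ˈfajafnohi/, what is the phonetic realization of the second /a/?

/a/ — between /j/ and /f/, in an unstressed syllable — surfaces as [ə] (rule 1).

[ə]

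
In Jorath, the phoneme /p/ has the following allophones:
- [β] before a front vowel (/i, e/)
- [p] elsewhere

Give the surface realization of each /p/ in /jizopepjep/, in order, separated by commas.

[β], [p], [p]

Occurrence 1 (position 5): before a front vowel (/i, e/) → [β].
Occurrence 2 (position 7): no conditioning environment matches → elsewhere allophone [p].
Occurrence 3 (position 10): no conditioning environment matches → elsewhere allophone [p].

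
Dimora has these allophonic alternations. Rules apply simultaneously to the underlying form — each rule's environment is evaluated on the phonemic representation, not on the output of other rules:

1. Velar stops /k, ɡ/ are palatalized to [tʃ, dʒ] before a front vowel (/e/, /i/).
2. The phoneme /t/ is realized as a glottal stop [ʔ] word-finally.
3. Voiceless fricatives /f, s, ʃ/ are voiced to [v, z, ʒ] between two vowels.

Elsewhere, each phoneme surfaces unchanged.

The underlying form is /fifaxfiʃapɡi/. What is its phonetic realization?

/f/ (word-initial) fails the environment for rule 3, so it stays [f].
Rule 3 applies to /f/ (between /i/ and /a/: between two vowels) → [v].
/f/ (between /x/ and /i/) fails the environment for rule 3, so it stays [f].
/ʃ/ (between /i/ and /a/) occurs between two vowels → [ʒ] by rule 3.
Rule 1 applies to /ɡ/ (between /p/ and /i/: before a front vowel) → [dʒ].

[fivaxfiʒapdʒi]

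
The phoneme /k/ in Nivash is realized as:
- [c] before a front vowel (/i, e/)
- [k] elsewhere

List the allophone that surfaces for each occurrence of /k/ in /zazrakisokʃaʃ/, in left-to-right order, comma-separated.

[c], [k]

Occurrence 1 (position 6): before a front vowel → [c].
Occurrence 2 (position 10): no conditioning environment matches → elsewhere allophone [k].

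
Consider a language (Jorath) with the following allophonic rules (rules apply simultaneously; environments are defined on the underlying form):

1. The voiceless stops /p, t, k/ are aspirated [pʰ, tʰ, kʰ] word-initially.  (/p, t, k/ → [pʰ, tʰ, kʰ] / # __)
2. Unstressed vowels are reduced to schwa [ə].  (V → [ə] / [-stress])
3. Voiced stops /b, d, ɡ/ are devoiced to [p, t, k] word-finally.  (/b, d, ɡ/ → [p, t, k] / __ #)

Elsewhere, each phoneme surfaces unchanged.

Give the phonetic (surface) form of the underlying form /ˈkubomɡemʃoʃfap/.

[ˈkʰubəmɡəmʃəʃfəp]

/k/ meets the environment for rule 1 (word-initially) → [kʰ].
/u/ (between /k/ and /b/) is in the target of rule 2 but the environment (in an unstressed syllable) is not met → [u].
/b/ — between /u/ and /o/; rule 3 does not apply here → [b].
Rule 2 applies to /o/ (between /b/ and /m/: in an unstressed syllable) → [ə].
/m/ stays [m].
/ɡ/ — between /m/ and /e/; rule 3 does not apply here → [ɡ].
/e/ (between /ɡ/ and /m/) occurs in an unstressed syllable → [ə] by rule 2.
/m/ (between /e/ and /ʃ/): no rule targets it → [m].
/ʃ/ stays [ʃ].
/o/ (between /ʃ/ and /ʃ/) occurs in an unstressed syllable → [ə] by rule 2.
/ʃ/ — not in any rule's target class → [ʃ].
/f/ stays [f].
Rule 2 applies to /a/ (between /f/ and /p/: in an unstressed syllable) → [ə].
/p/ (word-final): rule 1 targets it, but not word-initially → unchanged [p].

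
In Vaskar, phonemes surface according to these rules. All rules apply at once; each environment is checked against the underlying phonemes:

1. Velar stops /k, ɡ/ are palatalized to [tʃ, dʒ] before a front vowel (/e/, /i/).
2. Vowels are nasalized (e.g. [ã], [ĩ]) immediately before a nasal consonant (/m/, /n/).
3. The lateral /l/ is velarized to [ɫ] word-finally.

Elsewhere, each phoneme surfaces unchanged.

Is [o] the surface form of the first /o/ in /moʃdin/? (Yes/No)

Yes

/o/ (between /m/ and /ʃ/): rule 2 targets it, but not before a nasal consonant → unchanged [o].
The actual realization is [o], which matches [o].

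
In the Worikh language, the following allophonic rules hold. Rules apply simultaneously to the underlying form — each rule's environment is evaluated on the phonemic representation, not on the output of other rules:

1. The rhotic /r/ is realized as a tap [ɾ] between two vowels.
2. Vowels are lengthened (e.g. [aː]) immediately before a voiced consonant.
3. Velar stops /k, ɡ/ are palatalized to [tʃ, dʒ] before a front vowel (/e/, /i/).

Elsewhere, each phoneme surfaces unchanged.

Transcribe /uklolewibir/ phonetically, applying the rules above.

/u/ (word-initial) is in the target of rule 2 but the environment (before a voiced consonant) is not met → [u].
/k/ (between /u/ and /l/): rule 3 targets it, but not before a front vowel → unchanged [k].
/l/ (between /k/ and /o/) is unaffected → [l].
/o/ (between /l/ and /l/): before a voiced consonant, so rule 2 applies → [oː].
/l/ stays [l].
/e/ (between /l/ and /w/) occurs before a voiced consonant → [eː] by rule 2.
/w/ stays [w].
/i/ — between /w/ and /b/, before a voiced consonant — surfaces as [iː] (rule 2).
/b/ stays [b].
/i/ (between /b/ and /r/) occurs before a voiced consonant → [iː] by rule 2.
/r/ (word-final) is in the target of rule 1 but the environment (between two vowels) is not met → [r].

[ukloːleːwiːbiːr]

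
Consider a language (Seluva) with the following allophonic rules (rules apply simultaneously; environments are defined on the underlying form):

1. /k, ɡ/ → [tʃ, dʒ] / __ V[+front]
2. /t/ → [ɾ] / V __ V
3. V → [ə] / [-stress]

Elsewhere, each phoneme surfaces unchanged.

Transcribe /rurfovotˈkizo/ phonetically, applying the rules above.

/r/ — not in any rule's target class → [r].
Rule 3 applies to /u/ (between /r/ and /r/: in an unstressed syllable) → [ə].
/r/ stays [r].
/f/ stays [f].
Rule 3 applies to /o/ (between /f/ and /v/: in an unstressed syllable) → [ə].
/v/ — not in any rule's target class → [v].
Rule 3 applies to /o/ (between /v/ and /t/: in an unstressed syllable) → [ə].
/t/ (between /o/ and /k/): rule 2 targets it, but not between two vowels → unchanged [t].
/k/ (between /t/ and /i/): before a front vowel, so rule 1 applies → [tʃ].
/i/ (between /k/ and /z/) is in the target of rule 3 but the environment (in an unstressed syllable) is not met → [i].
/z/ (between /i/ and /o/): no rule targets it → [z].
/o/ meets the environment for rule 3 (in an unstressed syllable) → [ə].

[rərfəvətˈtʃizə]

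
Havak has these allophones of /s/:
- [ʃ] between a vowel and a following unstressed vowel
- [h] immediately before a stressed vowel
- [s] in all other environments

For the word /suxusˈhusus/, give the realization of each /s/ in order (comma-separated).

Occurrence 1 (position 1): no conditioning environment matches → elsewhere allophone [s].
Occurrence 2 (position 5): no conditioning environment matches → elsewhere allophone [s].
Occurrence 3 (position 8): between a vowel and a following unstressed vowel → [ʃ].
Occurrence 4 (position 10): no conditioning environment matches → elsewhere allophone [s].

[s], [s], [ʃ], [s]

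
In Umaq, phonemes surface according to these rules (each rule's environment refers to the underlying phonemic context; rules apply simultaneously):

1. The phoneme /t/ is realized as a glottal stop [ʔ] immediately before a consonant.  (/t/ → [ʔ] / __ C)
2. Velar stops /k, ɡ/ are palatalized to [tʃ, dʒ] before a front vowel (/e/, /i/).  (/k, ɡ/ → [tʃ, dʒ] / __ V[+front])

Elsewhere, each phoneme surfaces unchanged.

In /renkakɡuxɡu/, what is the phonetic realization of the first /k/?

/k/ — between /n/ and /a/; rule 2 does not apply here → [k].

[k]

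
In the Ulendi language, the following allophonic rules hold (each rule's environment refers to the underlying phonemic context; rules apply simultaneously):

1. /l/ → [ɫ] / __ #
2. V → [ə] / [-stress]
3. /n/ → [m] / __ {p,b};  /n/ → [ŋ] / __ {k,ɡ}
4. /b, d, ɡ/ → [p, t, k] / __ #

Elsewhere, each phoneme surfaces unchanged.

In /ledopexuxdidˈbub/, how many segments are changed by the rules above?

6

Segments that undergo a rule: /e/ → [ə] (rule 2); /o/ → [ə] (rule 2); /e/ → [ə] (rule 2); /u/ → [ə] (rule 2); /i/ → [ə] (rule 2); /b/ → [p] (rule 4).
All other segments surface unchanged.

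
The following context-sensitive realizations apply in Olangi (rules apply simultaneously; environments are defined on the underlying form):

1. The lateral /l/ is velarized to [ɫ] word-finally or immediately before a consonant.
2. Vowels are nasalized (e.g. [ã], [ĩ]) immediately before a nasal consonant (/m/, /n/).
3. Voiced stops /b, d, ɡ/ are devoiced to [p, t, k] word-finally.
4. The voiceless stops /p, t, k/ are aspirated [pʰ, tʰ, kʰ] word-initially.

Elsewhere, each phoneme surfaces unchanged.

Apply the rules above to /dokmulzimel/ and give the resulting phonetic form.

[dokmuɫzĩmeɫ]

/d/ (word-initial): rule 3 targets it, but not word-finally → unchanged [d].
/o/ (between /d/ and /k/): rule 2 targets it, but not before a nasal consonant → unchanged [o].
/k/ — between /o/ and /m/; rule 4 does not apply here → [k].
/m/ — not in any rule's target class → [m].
/u/ (between /m/ and /l/) fails the environment for rule 2, so it stays [u].
/l/ meets the environment for rule 1 (word-finally or immediately before a consonant) → [ɫ].
/z/ (between /l/ and /i/) is unaffected → [z].
/i/ meets the environment for rule 2 (before a nasal consonant) → [ĩ].
/m/ (between /i/ and /e/) is unaffected → [m].
/e/ — between /m/ and /l/; rule 2 does not apply here → [e].
/l/ — word-final, word-finally or immediately before a consonant — surfaces as [ɫ] (rule 1).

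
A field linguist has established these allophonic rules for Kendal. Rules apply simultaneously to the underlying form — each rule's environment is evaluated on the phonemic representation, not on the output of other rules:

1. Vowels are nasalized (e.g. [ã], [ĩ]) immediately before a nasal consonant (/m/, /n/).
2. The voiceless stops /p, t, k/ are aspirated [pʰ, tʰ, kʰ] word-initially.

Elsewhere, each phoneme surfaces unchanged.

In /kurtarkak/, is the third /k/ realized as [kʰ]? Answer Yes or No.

No

/k/ (word-final) fails the environment for rule 2, so it stays [k].
The actual realization is [k], not [kʰ].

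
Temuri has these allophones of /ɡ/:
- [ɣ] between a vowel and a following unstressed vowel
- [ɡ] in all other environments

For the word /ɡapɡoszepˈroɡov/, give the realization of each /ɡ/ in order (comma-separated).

Occurrence 1 (position 1): no conditioning environment matches → elsewhere allophone [ɡ].
Occurrence 2 (position 4): no conditioning environment matches → elsewhere allophone [ɡ].
Occurrence 3 (position 12): between a vowel and a following unstressed vowel → [ɣ].

[ɡ], [ɡ], [ɣ]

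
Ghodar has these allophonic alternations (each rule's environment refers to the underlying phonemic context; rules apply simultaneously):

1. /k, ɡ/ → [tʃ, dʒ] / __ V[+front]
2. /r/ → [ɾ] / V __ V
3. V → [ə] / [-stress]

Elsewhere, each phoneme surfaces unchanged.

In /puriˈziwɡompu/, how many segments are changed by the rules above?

5

Segments that undergo a rule: /u/ → [ə] (rule 3); /r/ → [ɾ] (rule 2); /i/ → [ə] (rule 3); /o/ → [ə] (rule 3); /u/ → [ə] (rule 3).
All other segments surface unchanged.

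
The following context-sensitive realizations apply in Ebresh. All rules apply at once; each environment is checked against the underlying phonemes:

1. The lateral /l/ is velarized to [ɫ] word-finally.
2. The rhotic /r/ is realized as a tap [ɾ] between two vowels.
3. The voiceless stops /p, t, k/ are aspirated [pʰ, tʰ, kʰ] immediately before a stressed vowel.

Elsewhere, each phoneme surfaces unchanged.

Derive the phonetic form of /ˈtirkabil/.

[ˈtʰirkabiɫ]

Rule 3 applies to /t/ (word-initial: immediately before a stressed vowel) → [tʰ].
/i/ — not in any rule's target class → [i].
/r/ (between /i/ and /k/) fails the environment for rule 2, so it stays [r].
/k/ (between /r/ and /a/) fails the environment for rule 3, so it stays [k].
/a/ — not in any rule's target class → [a].
/b/ (between /a/ and /i/): no rule targets it → [b].
/i/ (between /b/ and /l/): no rule targets it → [i].
/l/ — word-final, word-finally — surfaces as [ɫ] (rule 1).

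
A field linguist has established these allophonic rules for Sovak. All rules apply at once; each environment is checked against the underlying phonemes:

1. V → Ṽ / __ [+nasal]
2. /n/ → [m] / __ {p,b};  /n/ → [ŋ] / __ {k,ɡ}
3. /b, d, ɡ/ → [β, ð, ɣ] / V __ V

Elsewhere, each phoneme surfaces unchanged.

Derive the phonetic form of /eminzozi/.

[ẽmĩnzozi]

/e/ meets the environment for rule 1 (before a nasal consonant) → [ẽ].
/i/ (between /m/ and /n/): before a nasal consonant, so rule 1 applies → [ĩ].
/n/ (between /i/ and /z/) is in the target of rule 2 but the environment (before a labial or velar stop) is not met → [n].
/o/ (between /z/ and /z/) is in the target of rule 1 but the environment (before a nasal consonant) is not met → [o].
/i/ (word-final) is in the target of rule 1 but the environment (before a nasal consonant) is not met → [i].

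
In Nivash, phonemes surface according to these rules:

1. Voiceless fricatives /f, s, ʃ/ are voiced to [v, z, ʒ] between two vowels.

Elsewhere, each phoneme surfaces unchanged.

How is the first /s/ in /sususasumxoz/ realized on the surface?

[s]

/s/ (word-initial) is in the target of rule 1 but the environment (between two vowels) is not met → [s].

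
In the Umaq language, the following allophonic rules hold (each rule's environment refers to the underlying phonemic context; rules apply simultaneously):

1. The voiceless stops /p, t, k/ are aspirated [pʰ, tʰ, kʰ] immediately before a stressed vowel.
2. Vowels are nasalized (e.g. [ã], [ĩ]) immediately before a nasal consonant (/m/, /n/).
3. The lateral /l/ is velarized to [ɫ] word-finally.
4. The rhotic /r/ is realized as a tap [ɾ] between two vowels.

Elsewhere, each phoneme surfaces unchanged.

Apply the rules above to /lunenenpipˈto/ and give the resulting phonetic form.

[lũnẽnẽnpipˈtʰo]

/l/ (word-initial): rule 3 targets it, but not word-finally → unchanged [l].
/u/ (between /l/ and /n/) occurs before a nasal consonant → [ũ] by rule 2.
/e/ — between /n/ and /n/, before a nasal consonant — surfaces as [ẽ] (rule 2).
/e/ (between /n/ and /n/) occurs before a nasal consonant → [ẽ] by rule 2.
/p/ (between /n/ and /i/) is in the target of rule 1 but the environment (immediately before a stressed vowel) is not met → [p].
/i/ (between /p/ and /p/) is in the target of rule 2 but the environment (before a nasal consonant) is not met → [i].
/p/ (between /i/ and /t/): rule 1 targets it, but not immediately before a stressed vowel → unchanged [p].
/t/ (between /p/ and /o/) occurs immediately before a stressed vowel → [tʰ] by rule 1.
/o/ (word-final) is in the target of rule 2 but the environment (before a nasal consonant) is not met → [o].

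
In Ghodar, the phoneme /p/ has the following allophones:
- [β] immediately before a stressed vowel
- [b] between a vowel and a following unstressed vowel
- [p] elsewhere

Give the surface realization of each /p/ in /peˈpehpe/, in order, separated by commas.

Occurrence 1 (position 1): no conditioning environment matches → elsewhere allophone [p].
Occurrence 2 (position 3): immediately before a stressed vowel → [β].
Occurrence 3 (position 6): no conditioning environment matches → elsewhere allophone [p].

[p], [β], [p]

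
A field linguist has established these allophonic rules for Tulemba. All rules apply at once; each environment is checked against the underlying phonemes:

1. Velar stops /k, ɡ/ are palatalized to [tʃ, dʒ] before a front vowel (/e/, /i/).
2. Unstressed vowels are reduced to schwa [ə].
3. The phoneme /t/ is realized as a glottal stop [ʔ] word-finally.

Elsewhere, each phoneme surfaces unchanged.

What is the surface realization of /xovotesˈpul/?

[xəvətəsˈpul]

/x/ (word-initial): no rule targets it → [x].
/o/ (between /x/ and /v/) occurs in an unstressed syllable → [ə] by rule 2.
/v/ (between /o/ and /o/): no rule targets it → [v].
/o/ (between /v/ and /t/): in an unstressed syllable, so rule 2 applies → [ə].
/t/ (between /o/ and /e/): rule 3 targets it, but not word-finally → unchanged [t].
Rule 2 applies to /e/ (between /t/ and /s/: in an unstressed syllable) → [ə].
/s/ — not in any rule's target class → [s].
/p/ — not in any rule's target class → [p].
/u/ (between /p/ and /l/) is in the target of rule 2 but the environment (in an unstressed syllable) is not met → [u].
/l/ (word-final) is unaffected → [l].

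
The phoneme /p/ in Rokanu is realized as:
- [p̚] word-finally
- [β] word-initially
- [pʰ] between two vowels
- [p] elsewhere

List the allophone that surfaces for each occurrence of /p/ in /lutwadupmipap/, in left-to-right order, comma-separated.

[p], [pʰ], [p̚]

Occurrence 1 (position 8): no conditioning environment matches → elsewhere allophone [p].
Occurrence 2 (position 11): between two vowels → [pʰ].
Occurrence 3 (position 13): word-finally → [p̚].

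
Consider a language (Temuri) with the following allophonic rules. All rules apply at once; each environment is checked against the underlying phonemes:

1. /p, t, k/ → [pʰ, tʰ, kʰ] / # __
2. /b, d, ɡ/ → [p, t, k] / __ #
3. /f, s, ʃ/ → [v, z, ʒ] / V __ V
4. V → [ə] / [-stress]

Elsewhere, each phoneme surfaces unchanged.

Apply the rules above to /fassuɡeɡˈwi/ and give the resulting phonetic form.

[fəssəɡəɡˈwi]

/f/ (word-initial) is in the target of rule 3 but the environment (between two vowels) is not met → [f].
/a/ — between /f/ and /s/, in an unstressed syllable — surfaces as [ə] (rule 4).
/s/ (between /a/ and /s/) fails the environment for rule 3, so it stays [s].
/s/ — between /s/ and /u/; rule 3 does not apply here → [s].
/u/ (between /s/ and /ɡ/): in an unstressed syllable, so rule 4 applies → [ə].
/ɡ/ — between /u/ and /e/; rule 2 does not apply here → [ɡ].
/e/ (between /ɡ/ and /ɡ/) occurs in an unstressed syllable → [ə] by rule 4.
/ɡ/ (between /e/ and /w/) fails the environment for rule 2, so it stays [ɡ].
/w/ (between /ɡ/ and /i/) is unaffected → [w].
/i/ (word-final) fails the environment for rule 4, so it stays [i].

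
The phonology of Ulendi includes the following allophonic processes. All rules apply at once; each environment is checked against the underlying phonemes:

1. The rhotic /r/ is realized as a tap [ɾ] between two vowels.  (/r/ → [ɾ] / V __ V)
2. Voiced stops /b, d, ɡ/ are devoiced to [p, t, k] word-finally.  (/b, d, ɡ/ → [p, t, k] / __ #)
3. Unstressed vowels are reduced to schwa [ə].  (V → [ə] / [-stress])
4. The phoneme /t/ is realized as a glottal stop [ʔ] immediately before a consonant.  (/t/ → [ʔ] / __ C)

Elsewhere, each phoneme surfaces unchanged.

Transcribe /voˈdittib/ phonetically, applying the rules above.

[vəˈdiʔtəp]

/v/ — not in any rule's target class → [v].
/o/ — between /v/ and /d/, in an unstressed syllable — surfaces as [ə] (rule 3).
/d/ (between /o/ and /i/) fails the environment for rule 2, so it stays [d].
/i/ (between /d/ and /t/) fails the environment for rule 3, so it stays [i].
Rule 4 applies to /t/ (between /i/ and /t/: immediately before a consonant) → [ʔ].
/t/ (between /t/ and /i/) is in the target of rule 4 but the environment (immediately before a consonant) is not met → [t].
/i/ (between /t/ and /b/): in an unstressed syllable, so rule 3 applies → [ə].
/b/ meets the environment for rule 2 (word-finally) → [p].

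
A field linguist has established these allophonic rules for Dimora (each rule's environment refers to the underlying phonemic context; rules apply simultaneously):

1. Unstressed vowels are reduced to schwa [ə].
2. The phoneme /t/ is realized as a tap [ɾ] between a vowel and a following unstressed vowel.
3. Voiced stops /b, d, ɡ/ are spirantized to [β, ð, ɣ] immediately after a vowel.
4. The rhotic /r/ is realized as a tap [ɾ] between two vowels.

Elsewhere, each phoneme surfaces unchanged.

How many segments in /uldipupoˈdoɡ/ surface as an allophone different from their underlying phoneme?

6

Segments that undergo a rule: /u/ → [ə] (rule 1); /i/ → [ə] (rule 1); /u/ → [ə] (rule 1); /o/ → [ə] (rule 1); /d/ → [ð] (rule 3); /ɡ/ → [ɣ] (rule 3).
All other segments surface unchanged.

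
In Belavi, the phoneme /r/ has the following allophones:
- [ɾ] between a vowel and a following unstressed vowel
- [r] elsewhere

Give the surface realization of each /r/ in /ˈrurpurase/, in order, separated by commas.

[r], [r], [ɾ]

Occurrence 1 (position 1): no conditioning environment matches → elsewhere allophone [r].
Occurrence 2 (position 3): no conditioning environment matches → elsewhere allophone [r].
Occurrence 3 (position 6): between a vowel and a following unstressed vowel → [ɾ].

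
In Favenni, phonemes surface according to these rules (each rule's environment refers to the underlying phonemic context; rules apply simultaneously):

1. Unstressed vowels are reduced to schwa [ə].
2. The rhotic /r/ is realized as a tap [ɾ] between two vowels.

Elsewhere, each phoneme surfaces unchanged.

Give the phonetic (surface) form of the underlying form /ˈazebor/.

/a/ (word-initial) fails the environment for rule 1, so it stays [a].
/z/ (between /a/ and /e/): no rule targets it → [z].
/e/ meets the environment for rule 1 (in an unstressed syllable) → [ə].
/b/ (between /e/ and /o/) is unaffected → [b].
/o/ (between /b/ and /r/) occurs in an unstressed syllable → [ə] by rule 1.
/r/ (word-final) fails the environment for rule 2, so it stays [r].

[ˈazəbər]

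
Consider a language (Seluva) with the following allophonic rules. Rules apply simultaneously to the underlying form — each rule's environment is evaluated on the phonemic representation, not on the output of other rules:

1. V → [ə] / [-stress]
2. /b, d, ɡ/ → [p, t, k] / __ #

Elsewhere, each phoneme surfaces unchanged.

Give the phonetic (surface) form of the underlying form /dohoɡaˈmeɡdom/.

/d/ (word-initial) fails the environment for rule 2, so it stays [d].
/o/ meets the environment for rule 1 (in an unstressed syllable) → [ə].
/h/ — not in any rule's target class → [h].
/o/ meets the environment for rule 1 (in an unstressed syllable) → [ə].
/ɡ/ — between /o/ and /a/; rule 2 does not apply here → [ɡ].
/a/ (between /ɡ/ and /m/) occurs in an unstressed syllable → [ə] by rule 1.
/m/ stays [m].
/e/ (between /m/ and /ɡ/): rule 1 targets it, but not in an unstressed syllable → unchanged [e].
/ɡ/ (between /e/ and /d/): rule 2 targets it, but not word-finally → unchanged [ɡ].
/d/ (between /ɡ/ and /o/) fails the environment for rule 2, so it stays [d].
/o/ (between /d/ and /m/): in an unstressed syllable, so rule 1 applies → [ə].
/m/ — not in any rule's target class → [m].

[dəhəɡəˈmeɡdəm]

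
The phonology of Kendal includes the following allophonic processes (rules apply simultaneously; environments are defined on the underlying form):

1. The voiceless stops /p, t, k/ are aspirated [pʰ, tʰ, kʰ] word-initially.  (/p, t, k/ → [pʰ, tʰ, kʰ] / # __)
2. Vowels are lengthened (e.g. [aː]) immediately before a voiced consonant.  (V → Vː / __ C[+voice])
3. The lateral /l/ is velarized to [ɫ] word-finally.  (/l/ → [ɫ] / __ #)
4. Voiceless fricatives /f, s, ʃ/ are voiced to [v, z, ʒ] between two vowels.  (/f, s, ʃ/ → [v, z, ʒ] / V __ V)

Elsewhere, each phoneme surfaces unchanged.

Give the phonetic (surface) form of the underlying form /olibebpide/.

[oːliːbeːbpiːde]

/o/ — word-initial, before a voiced consonant — surfaces as [oː] (rule 2).
/l/ (between /o/ and /i/): rule 3 targets it, but not word-finally → unchanged [l].
/i/ (between /l/ and /b/) occurs before a voiced consonant → [iː] by rule 2.
/b/ (between /i/ and /e/) is unaffected → [b].
Rule 2 applies to /e/ (between /b/ and /b/: before a voiced consonant) → [eː].
/b/ stays [b].
/p/ (between /b/ and /i/) is in the target of rule 1 but the environment (word-initially) is not met → [p].
/i/ (between /p/ and /d/): before a voiced consonant, so rule 2 applies → [iː].
/d/ (between /i/ and /e/): no rule targets it → [d].
/e/ (word-final): rule 2 targets it, but not before a voiced consonant → unchanged [e].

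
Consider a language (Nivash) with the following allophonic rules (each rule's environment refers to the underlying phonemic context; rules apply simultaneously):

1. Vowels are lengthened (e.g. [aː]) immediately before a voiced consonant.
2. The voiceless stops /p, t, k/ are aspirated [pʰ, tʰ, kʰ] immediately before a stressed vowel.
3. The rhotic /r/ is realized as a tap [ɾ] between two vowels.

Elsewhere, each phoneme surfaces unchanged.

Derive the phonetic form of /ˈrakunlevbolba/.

/r/ (word-initial): rule 3 targets it, but not between two vowels → unchanged [r].
/a/ (between /r/ and /k/) fails the environment for rule 1, so it stays [a].
/k/ (between /a/ and /u/) is in the target of rule 2 but the environment (immediately before a stressed vowel) is not met → [k].
/u/ (between /k/ and /n/): before a voiced consonant, so rule 1 applies → [uː].
/n/ stays [n].
/l/ — not in any rule's target class → [l].
/e/ (between /l/ and /v/): before a voiced consonant, so rule 1 applies → [eː].
/v/ stays [v].
/b/ (between /v/ and /o/): no rule targets it → [b].
/o/ (between /b/ and /l/): before a voiced consonant, so rule 1 applies → [oː].
/l/ — not in any rule's target class → [l].
/b/ — not in any rule's target class → [b].
/a/ (word-final): rule 1 targets it, but not before a voiced consonant → unchanged [a].

[ˈrakuːnleːvboːlba]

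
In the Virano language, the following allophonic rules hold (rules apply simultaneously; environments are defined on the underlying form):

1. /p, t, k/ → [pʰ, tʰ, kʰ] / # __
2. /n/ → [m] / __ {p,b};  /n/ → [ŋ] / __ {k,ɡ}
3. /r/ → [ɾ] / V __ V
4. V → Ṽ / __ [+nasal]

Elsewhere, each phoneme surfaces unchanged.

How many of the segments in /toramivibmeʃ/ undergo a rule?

Segments that undergo a rule: /t/ → [tʰ] (rule 1); /r/ → [ɾ] (rule 3); /a/ → [ã] (rule 4).
All other segments surface unchanged.

3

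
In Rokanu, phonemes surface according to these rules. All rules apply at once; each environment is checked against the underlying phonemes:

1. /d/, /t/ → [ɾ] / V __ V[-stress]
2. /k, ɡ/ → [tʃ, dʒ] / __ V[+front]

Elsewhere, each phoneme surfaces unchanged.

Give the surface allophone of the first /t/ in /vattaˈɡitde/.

/t/ (between /a/ and /t/) fails the environment for rule 1, so it stays [t].

[t]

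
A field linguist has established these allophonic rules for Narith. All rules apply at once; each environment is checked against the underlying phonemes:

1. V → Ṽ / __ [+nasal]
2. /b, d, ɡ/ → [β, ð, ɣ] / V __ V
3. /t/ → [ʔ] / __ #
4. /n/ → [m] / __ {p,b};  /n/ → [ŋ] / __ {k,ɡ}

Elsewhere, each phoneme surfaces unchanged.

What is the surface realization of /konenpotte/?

/o/ — between /k/ and /n/, before a nasal consonant — surfaces as [õ] (rule 1).
/n/ (between /o/ and /e/) is in the target of rule 4 but the environment (before a labial or velar stop) is not met → [n].
Rule 1 applies to /e/ (between /n/ and /n/: before a nasal consonant) → [ẽ].
/n/ (between /e/ and /p/): before a labial or velar stop, so rule 4 applies → [m].
/o/ — between /p/ and /t/; rule 1 does not apply here → [o].
/t/ (between /o/ and /t/) is in the target of rule 3 but the environment (word-finally) is not met → [t].
/t/ (between /t/ and /e/) is in the target of rule 3 but the environment (word-finally) is not met → [t].
/e/ (word-final): rule 1 targets it, but not before a nasal consonant → unchanged [e].

[kõnẽmpotte]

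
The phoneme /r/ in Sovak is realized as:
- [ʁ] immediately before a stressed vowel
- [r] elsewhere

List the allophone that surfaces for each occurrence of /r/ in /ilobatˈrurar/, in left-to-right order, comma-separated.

Occurrence 1 (position 7): immediately before a stressed vowel → [ʁ].
Occurrence 2 (position 9): no conditioning environment matches → elsewhere allophone [r].
Occurrence 3 (position 11): no conditioning environment matches → elsewhere allophone [r].

[ʁ], [r], [r]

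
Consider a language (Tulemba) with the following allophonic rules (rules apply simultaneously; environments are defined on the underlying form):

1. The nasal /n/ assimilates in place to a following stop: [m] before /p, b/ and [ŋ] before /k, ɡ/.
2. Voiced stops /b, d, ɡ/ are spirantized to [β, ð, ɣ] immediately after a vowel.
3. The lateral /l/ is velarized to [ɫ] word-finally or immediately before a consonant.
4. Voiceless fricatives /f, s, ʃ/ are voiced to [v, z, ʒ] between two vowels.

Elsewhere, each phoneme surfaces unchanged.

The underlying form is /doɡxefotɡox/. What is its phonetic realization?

/d/ (word-initial) fails the environment for rule 2, so it stays [d].
/o/ (between /d/ and /ɡ/): no rule targets it → [o].
/ɡ/ (between /o/ and /x/) occurs immediately after a vowel → [ɣ] by rule 2.
/x/ stays [x].
/e/ stays [e].
/f/ (between /e/ and /o/) occurs between two vowels → [v] by rule 4.
/o/ (between /f/ and /t/): no rule targets it → [o].
/t/ stays [t].
/ɡ/ (between /t/ and /o/): rule 2 targets it, but not immediately after a vowel → unchanged [ɡ].
/o/ — not in any rule's target class → [o].
/x/ stays [x].

[doɣxevotɡox]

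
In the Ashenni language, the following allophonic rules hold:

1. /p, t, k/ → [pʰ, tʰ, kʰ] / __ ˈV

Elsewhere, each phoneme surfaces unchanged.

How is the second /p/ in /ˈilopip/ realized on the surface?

/p/ (word-final): rule 1 targets it, but not immediately before a stressed vowel → unchanged [p].

[p]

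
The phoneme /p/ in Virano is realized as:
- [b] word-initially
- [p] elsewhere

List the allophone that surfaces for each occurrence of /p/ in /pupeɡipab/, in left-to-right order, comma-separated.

Occurrence 1 (position 1): word-initially → [b].
Occurrence 2 (position 3): no conditioning environment matches → elsewhere allophone [p].
Occurrence 3 (position 7): no conditioning environment matches → elsewhere allophone [p].

[b], [p], [p]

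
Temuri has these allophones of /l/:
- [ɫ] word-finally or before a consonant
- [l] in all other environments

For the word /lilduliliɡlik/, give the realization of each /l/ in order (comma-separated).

Occurrence 1 (position 1): no conditioning environment matches → elsewhere allophone [l].
Occurrence 2 (position 3): word-finally or before a consonant → [ɫ].
Occurrence 3 (position 6): no conditioning environment matches → elsewhere allophone [l].
Occurrence 4 (position 8): no conditioning environment matches → elsewhere allophone [l].
Occurrence 5 (position 11): no conditioning environment matches → elsewhere allophone [l].

[l], [ɫ], [l], [l], [l]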